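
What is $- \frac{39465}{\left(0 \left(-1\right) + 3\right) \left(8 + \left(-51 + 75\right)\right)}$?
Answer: $- \frac{13155}{32} \approx -411.09$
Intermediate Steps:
$- \frac{39465}{\left(0 \left(-1\right) + 3\right) \left(8 + \left(-51 + 75\right)\right)} = - \frac{39465}{\left(0 + 3\right) \left(8 + 24\right)} = - \frac{39465}{3 \cdot 32} = - \frac{39465}{96} = \left(-39465\right) \frac{1}{96} = - \frac{13155}{32}$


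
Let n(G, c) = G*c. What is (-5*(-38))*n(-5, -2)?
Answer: 1900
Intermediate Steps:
(-5*(-38))*n(-5, -2) = (-5*(-38))*(-5*(-2)) = 190*10 = 1900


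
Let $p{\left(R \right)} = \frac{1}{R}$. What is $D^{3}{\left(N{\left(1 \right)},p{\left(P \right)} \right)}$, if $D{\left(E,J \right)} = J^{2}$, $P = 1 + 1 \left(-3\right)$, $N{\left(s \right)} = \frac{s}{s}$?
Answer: $\frac{1}{64} \approx 0.015625$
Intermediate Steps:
$N{\left(s \right)} = 1$
$P = -2$ ($P = 1 - 3 = -2$)
$D^{3}{\left(N{\left(1 \right)},p{\left(P \right)} \right)} = \left(\left(\frac{1}{-2}\right)^{2}\right)^{3} = \left(\left(- \frac{1}{2}\right)^{2}\right)^{3} = \left(\frac{1}{4}\right)^{3} = \frac{1}{64}$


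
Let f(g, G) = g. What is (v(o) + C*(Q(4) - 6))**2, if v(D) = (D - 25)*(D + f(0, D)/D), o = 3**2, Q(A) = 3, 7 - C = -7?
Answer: 34596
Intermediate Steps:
C = 14 (C = 7 - 1*(-7) = 7 + 7 = 14)
o = 9
v(D) = D*(-25 + D) (v(D) = (D - 25)*(D + 0/D) = (-25 + D)*(D + 0) = (-25 + D)*D = D*(-25 + D))
(v(o) + C*(Q(4) - 6))**2 = (9*(-25 + 9) + 14*(3 - 6))**2 = (9*(-16) + 14*(-3))**2 = (-144 - 42)**2 = (-186)**2 = 34596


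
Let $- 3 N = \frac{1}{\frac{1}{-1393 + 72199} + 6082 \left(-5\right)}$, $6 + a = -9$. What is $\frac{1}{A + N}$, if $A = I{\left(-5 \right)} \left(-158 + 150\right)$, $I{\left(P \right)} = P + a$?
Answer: $\frac{2153210459}{344513697042} \approx 0.00625$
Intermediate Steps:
$a = -15$ ($a = -6 - 9 = -15$)
$N = \frac{23602}{2153210459}$ ($N = - \frac{1}{3 \left(\frac{1}{-1393 + 72199} + 6082 \left(-5\right)\right)} = - \frac{1}{3 \left(\frac{1}{70806} - 30410\right)} = - \frac{1}{3 \left(- \frac{2153210459}{70806}\right)} = \left(- \frac{1}{3}\right) \left(- \frac{70806}{2153210459}\right) = \frac{23602}{2153210459} \approx 1.0961 \cdot 10^{-5}$)
$I{\left(P \right)} = -15 + P$ ($I{\left(P \right)} = P - 15 = -15 + P$)
$A = 160$ ($A = \left(-15 - 5\right) \left(-158 + 150\right) = \left(-20\right) \left(-8\right) = 160$)
$\frac{1}{A + N} = \frac{1}{160 + \frac{23602}{2153210459}} = \frac{1}{\frac{344513697042}{2153210459}} = \frac{2153210459}{344513697042}$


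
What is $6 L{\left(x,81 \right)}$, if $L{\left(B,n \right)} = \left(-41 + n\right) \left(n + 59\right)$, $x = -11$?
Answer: $33600$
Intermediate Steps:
$L{\left(B,n \right)} = \left(-41 + n\right) \left(59 + n\right)$
$6 L{\left(x,81 \right)} = 6 \left(-2419 + 81^{2} + 18 \cdot 81\right) = 6 \left(-2419 + 6561 + 1458\right) = 6 \cdot 5600 = 33600$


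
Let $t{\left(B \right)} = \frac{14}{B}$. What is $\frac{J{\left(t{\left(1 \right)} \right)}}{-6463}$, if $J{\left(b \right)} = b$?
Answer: $- \frac{14}{6463} \approx -0.0021662$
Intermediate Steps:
$\frac{J{\left(t{\left(1 \right)} \right)}}{-6463} = \frac{14 \cdot 1^{-1}}{-6463} = 14 \cdot 1 \left(- \frac{1}{6463}\right) = 14 \left(- \frac{1}{6463}\right) = - \frac{14}{6463}$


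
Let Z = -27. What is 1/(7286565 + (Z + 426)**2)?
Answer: 1/7445766 ≈ 1.3430e-7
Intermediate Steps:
1/(7286565 + (Z + 426)**2) = 1/(7286565 + (-27 + 426)**2) = 1/(7286565 + 399**2) = 1/(7286565 + 159201) = 1/7445766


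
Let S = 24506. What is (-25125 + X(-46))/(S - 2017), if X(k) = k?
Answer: -25171/22489 ≈ -1.1193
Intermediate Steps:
(-25125 + X(-46))/(S - 2017) = (-25125 - 46)/(24506 - 2017) = -25171/22489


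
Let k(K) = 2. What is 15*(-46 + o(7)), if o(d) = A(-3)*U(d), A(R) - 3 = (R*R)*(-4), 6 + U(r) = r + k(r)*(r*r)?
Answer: -49695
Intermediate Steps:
U(r) = -6 + r + 2*r² (U(r) = -6 + (r + 2*(r*r)) = -6 + (r + 2*r²) = -6 + r + 2*r²)
A(R) = 3 - 4*R² (A(R) = 3 + (R*R)*(-4) = 3 + R²*(-4) = 3 - 4*R²)
o(d) = 198 - 66*d² - 33*d (o(d) = (3 - 4*(-3)²)*(-6 + d + 2*d²) = (3 - 4*9)*(-6 + d + 2*d²) = (3 - 36)*(-6 + d + 2*d²) = -33*(-6 + d + 2*d²) = 198 - 66*d² - 33*d)
15*(-46 + o(7)) = 15*(-46 + (198 - 66*7² - 33*7)) = 15*(-46 + (198 - 66*49 - 231)) = 15*(-46 + (198 - 3234 - 231)) = 15*(-46 - 3267) = 15*(-3313) = -49695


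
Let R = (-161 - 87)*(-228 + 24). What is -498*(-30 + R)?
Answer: -25179876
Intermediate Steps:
R = 50592 (R = -248*(-204) = 50592)
-498*(-30 + R) = -498*(-30 + 50592) = -498*50562 = -25179876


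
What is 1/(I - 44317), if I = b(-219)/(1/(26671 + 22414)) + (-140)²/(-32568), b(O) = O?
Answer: -4071/43942099622 ≈ -9.2645e-8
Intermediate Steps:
I = -43761685115/4071 (I = -219/(1/(26671 + 22414)) + (-140)²/(-32568) = -219/(1/49085) + 19600*(-1/32568) = -219/1/49085 - 2450/4071 = -219*49085 - 2450/4071 = -10749615 - 2450/4071 = -43761685115/4071 ≈ -1.0750e+7)
1/(I - 44317) = 1/(-43761685115/4071 - 44317) = 1/(-43942099622/4071) = -4071/43942099622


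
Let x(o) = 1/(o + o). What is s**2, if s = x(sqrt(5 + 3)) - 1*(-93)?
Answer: (744 + sqrt(2))**2/64 ≈ 8681.9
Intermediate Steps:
x(o) = 1/(2*o)
s = 93 + sqrt(2)/8 (s = 1/(2*(sqrt(5 + 3))) - 1*(-93) = 1/(2*(sqrt(8))) + 93 = 1/(2*((2*sqrt(2)))) + 93 = (sqrt(2)/4)/2 + 93 = sqrt(2)/8 + 93 = 93 + sqrt(2)/8 ≈ 93.177)
s**2 = (93 + sqrt(2)/8)**2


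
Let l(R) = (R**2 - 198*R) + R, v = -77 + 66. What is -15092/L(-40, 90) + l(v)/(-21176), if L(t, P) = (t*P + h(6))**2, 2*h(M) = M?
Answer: -340030318/3113451693 ≈ -0.10921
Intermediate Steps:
h(M) = M/2
L(t, P) = (3 + P*t)**2 (L(t, P) = (t*P + (1/2)*6)**2 = (P*t + 3)**2 = (3 + P*t)**2)
v = -11
l(R) = R**2 - 197*R
-15092/L(-40, 90) + l(v)/(-21176) = -15092/(3 + 90*(-40))**2 - 11*(-197 - 11)/(-21176) = -15092/(3 - 3600)**2 - 11*(-208)*(-1/21176) = -15092/((-3597)**2) + 2288*(-1/21176) = -15092/12938409 - 286/2647 = -15092*1/12938409 - 286/2647 = -1372/1176219 - 286/2647 = -340030318/3113451693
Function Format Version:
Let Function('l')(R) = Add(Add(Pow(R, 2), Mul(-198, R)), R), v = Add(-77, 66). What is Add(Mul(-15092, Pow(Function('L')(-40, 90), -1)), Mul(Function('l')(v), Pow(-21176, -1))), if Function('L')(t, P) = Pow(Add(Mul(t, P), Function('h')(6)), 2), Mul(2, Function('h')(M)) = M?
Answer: Rational(-340030318, 3113451693) ≈ -0.10921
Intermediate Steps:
Function('h')(M) = Mul(Rational(1, 2), M)
Function('L')(t, P) = Pow(Add(3, Mul(P, t)), 2) (Function('L')(t, P) = Pow(Add(Mul(t, P), Mul(Rational(1, 2), 6)), 2) = Pow(Add(Mul(P, t), 3), 2) = Pow(Add(3, Mul(P, t)), 2))
v = -11
Function('l')(R) = Add(Pow(R, 2), Mul(-197, R))
Add(Mul(-15092, Pow(Function('L')(-40, 90), -1)), Mul(Function('l')(v), Pow(-21176, -1))) = Add(Mul(-15092, Pow(Pow(Add(3, Mul(90, -40)), 2), -1)), Mul(Mul(-11, Add(-197, -11)), Pow(-21176, -1))) = Add(Mul(-15092, Pow(Pow(Add(3, -3600), 2), -1)), Mul(Mul(-11, -208), Rational(-1, 21176))) = Add(Mul(-15092, Pow(Pow(-3597, 2), -1)), Mul(2288, Rational(-1, 21176))) = Add(Mul(-15092, Pow(12938409, -1)), Rational(-286, 2647)) = Add(Mul(-15092, Rational(1, 12938409)), Rational(-286, 2647)) = Add(Rational(-1372, 1176219), Rational(-286, 2647)) = Rational(-340030318, 3113451693)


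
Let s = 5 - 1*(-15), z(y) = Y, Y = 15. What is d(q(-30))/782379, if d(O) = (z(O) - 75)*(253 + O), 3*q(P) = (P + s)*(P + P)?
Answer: -3020/86931 ≈ -0.034740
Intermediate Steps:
z(y) = 15
s = 20 (s = 5 + 15 = 20)
q(P) = 2*P*(20 + P)/3 (q(P) = ((P + 20)*(P + P))/3 = ((20 + P)*(2*P))/3 = (2*P*(20 + P))/3 = 2*P*(20 + P)/3)
d(O) = -15180 - 60*O (d(O) = (15 - 75)*(253 + O) = -60*(253 + O) = -15180 - 60*O)
d(q(-30))/782379 = (-15180 - 40*(-30)*(20 - 30))/782379 = (-15180 - 40*(-30)*(-10))*(1/782379) = (-15180 - 60*200)*(1/782379) = (-15180 - 12000)*(1/782379) = -27180*1/782379 = -3020/86931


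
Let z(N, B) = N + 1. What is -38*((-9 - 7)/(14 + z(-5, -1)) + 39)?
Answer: -7106/5 ≈ -1421.2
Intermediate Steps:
z(N, B) = 1 + N
-38*((-9 - 7)/(14 + z(-5, -1)) + 39) = -38*((-9 - 7)/(14 + (1 - 5)) + 39) = -38*(-16/(14 - 4) + 39) = -38*(-16/10 + 39) = -38*(-16*⅒ + 39) = -38*(-8/5 + 39) = -38*187/5 = -7106/5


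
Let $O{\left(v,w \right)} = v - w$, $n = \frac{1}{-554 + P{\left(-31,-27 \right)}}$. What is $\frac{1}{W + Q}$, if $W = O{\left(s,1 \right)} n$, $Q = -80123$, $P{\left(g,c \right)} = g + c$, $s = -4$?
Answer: $- \frac{612}{49035271} \approx -1.2481 \cdot 10^{-5}$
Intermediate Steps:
$P{\left(g,c \right)} = c + g$
$n = - \frac{1}{612}$ ($n = \frac{1}{-554 - 58} = \frac{1}{-612} = - \frac{1}{612} \approx -0.001634$)
$W = \frac{5}{612}$ ($W = \left(-4 - 1\right) \left(- \frac{1}{612}\right) = \left(-5\right) \left(- \frac{1}{612}\right) = \frac{5}{612} \approx 0.0081699$)
$\frac{1}{W + Q} = \frac{1}{\frac{5}{612} - 80123} = \frac{1}{- \frac{49035271}{612}} = - \frac{612}{49035271}$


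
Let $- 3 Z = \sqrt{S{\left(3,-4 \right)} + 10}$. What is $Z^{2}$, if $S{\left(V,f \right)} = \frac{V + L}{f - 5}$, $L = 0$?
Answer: $\frac{29}{27} \approx 1.0741$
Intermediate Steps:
$S{\left(V,f \right)} = \frac{V}{-5 + f}$ ($S{\left(V,f \right)} = \frac{V + 0}{f - 5} = \frac{V}{f - 5} = \frac{V}{-5 + f}$)
$Z = - \frac{\sqrt{87}}{9}$ ($Z = - \frac{\sqrt{\frac{3}{-5 - 4} + 10}}{3} = - \frac{\sqrt{\frac{3}{-9} + 10}}{3} = - \frac{\sqrt{3 \left(- \frac{1}{9}\right) + 10}}{3} = - \frac{\sqrt{- \frac{1}{3} + 10}}{3} = - \frac{\sqrt{\frac{29}{3}}}{3} = - \frac{\frac{1}{3} \sqrt{87}}{3} = - \frac{\sqrt{87}}{9} \approx -1.0364$)
$Z^{2} = \left(- \frac{\sqrt{87}}{9}\right)^{2} = \frac{29}{27}$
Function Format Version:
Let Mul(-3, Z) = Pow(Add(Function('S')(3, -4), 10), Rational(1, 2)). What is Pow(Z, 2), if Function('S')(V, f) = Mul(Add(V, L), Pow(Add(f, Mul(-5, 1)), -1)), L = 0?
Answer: Rational(29, 27) ≈ 1.0741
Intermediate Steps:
Function('S')(V, f) = Mul(V, Pow(Add(-5, f), -1)) (Function('S')(V, f) = Mul(Add(V, 0), Pow(Add(f, Mul(-5, 1)), -1)) = Mul(V, Pow(Add(f, -5), -1)) = Mul(V, Pow(Add(-5, f), -1)))
Z = Mul(Rational(-1, 9), Pow(87, Rational(1, 2))) (Z = Mul(Rational(-1, 3), Pow(Add(Mul(3, Pow(Add(-5, -4), -1)), 10), Rational(1, 2))) = Mul(Rational(-1, 3), Pow(Add(Mul(3, Pow(-9, -1)), 10), Rational(1, 2))) = Mul(Rational(-1, 3), Pow(Add(Mul(3, Rational(-1, 9)), 10), Rational(1, 2))) = Mul(Rational(-1, 3), Pow(Add(Rational(-1, 3), 10), Rational(1, 2))) = Mul(Rational(-1, 3), Pow(Rational(29, 3), Rational(1, 2))) = Mul(Rational(-1, 3), Mul(Rational(1, 3), Pow(87, Rational(1, 2)))) = Mul(Rational(-1, 9), Pow(87, Rational(1, 2))) ≈ -1.0364)
Pow(Z, 2) = Pow(Mul(Rational(-1, 9), Pow(87, Rational(1, 2))), 2) = Rational(29, 27)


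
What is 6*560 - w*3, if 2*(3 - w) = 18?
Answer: 3378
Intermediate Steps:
w = -6 (w = 3 - 1/2*18 = 3 - 9 = -6)
6*560 - w*3 = 6*560 - 1*(-6)*3 = 3360 + 6*3 = 3360 + 18 = 3378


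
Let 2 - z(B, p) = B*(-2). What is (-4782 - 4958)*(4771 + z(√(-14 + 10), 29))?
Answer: -46489020 - 38960*I ≈ -4.6489e+7 - 38960.0*I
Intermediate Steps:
z(B, p) = 2 + 2*B (z(B, p) = 2 - B*(-2) = 2 - (-2)*B = 2 + 2*B)
(-4782 - 4958)*(4771 + z(√(-14 + 10), 29)) = (-4782 - 4958)*(4771 + (2 + 2*√(-14 + 10))) = -9740*(4771 + (2 + 2*√(-4))) = -9740*(4771 + (2 + 2*(2*I))) = -9740*(4771 + (2 + 4*I)) = -9740*(4773 + 4*I) = -46489020 - 38960*I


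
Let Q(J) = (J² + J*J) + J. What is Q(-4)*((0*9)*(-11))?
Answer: 0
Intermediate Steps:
Q(J) = J + 2*J² (Q(J) = (J² + J²) + J = 2*J² + J = J + 2*J²)
Q(-4)*((0*9)*(-11)) = (-4*(1 + 2*(-4)))*((0*9)*(-11)) = (-4*(1 - 8))*(0*(-11)) = -4*(-7)*0 = 28*0 = 0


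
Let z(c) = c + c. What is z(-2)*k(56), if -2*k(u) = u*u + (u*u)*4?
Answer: 31360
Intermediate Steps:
z(c) = 2*c
k(u) = -5*u²/2 (k(u) = -(u*u + (u*u)*4)/2 = -(u² + u²*4)/2 = -(u² + 4*u²)/2 = -5*u²/2)
z(-2)*k(56) = (2*(-2))*(-5/2*56²) = -(-10)*3136 = -4*(-7840) = 31360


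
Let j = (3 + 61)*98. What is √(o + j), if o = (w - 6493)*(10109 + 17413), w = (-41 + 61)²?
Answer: I*√167685274 ≈ 12949.0*I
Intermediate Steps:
w = 400 (w = 20² = 400)
j = 6272 (j = 64*98 = 6272)
o = -167691546 (o = (400 - 6493)*(10109 + 17413) = -6093*27522 = -167691546)
√(o + j) = √(-167691546 + 6272) = √(-167685274) = I*√167685274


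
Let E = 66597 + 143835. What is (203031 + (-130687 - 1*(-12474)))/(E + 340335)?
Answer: 84818/550767 ≈ 0.15400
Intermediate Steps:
E = 210432
(203031 + (-130687 - 1*(-12474)))/(E + 340335) = (203031 + (-130687 - 1*(-12474)))/(210432 + 340335) = (203031 + (-130687 + 12474))/550767 = (203031 - 118213)*(1/550767) = 84818*(1/550767) = 84818/550767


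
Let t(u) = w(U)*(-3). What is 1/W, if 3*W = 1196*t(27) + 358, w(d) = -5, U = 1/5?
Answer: 3/18298 ≈ 0.00016395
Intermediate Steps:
U = 1/5 ≈ 0.20000
t(u) = 15 (t(u) = -5*(-3) = 15)
W = 18298/3 (W = (1196*15 + 358)/3 = (17940 + 358)/3 = (1/3)*18298 = 18298/3 ≈ 6099.3)
1/W = 1/(18298/3) = 3/18298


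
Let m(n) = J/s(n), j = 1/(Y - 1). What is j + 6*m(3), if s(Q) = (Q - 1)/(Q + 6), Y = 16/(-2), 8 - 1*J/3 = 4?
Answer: 2915/9 ≈ 323.89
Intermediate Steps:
J = 12 (J = 24 - 3*4 = 24 - 12 = 12)
Y = -8 (Y = 16*(-½) = -8)
s(Q) = (-1 + Q)/(6 + Q)
j = -⅑ (j = 1/(-8 - 1) = 1/(-9) = -⅑ ≈ -0.11111)
m(n) = 12*(6 + n)/(-1 + n) (m(n) = 12/(((-1 + n)/(6 + n))) = 12*((6 + n)/(-1 + n)) = 12*(6 + n)/(-1 + n))
j + 6*m(3) = -⅑ + 6*(12*(6 + 3)/(-1 + 3)) = -⅑ + 6*(12*9/2) = -⅑ + 6*(12*(½)*9) = -⅑ + 6*54 = -⅑ + 324 = 2915/9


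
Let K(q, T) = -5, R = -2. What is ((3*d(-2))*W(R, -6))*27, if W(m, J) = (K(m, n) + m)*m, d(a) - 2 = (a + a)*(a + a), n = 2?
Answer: 20412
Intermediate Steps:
d(a) = 2 + 4*a² (d(a) = 2 + (a + a)*(a + a) = 2 + (2*a)*(2*a) = 2 + 4*a²)
W(m, J) = m*(-5 + m) (W(m, J) = (-5 + m)*m = m*(-5 + m))
((3*d(-2))*W(R, -6))*27 = ((3*(2 + 4*(-2)²))*(-2*(-5 - 2)))*27 = ((3*(2 + 4*4))*(-2*(-7)))*27 = ((3*(2 + 16))*14)*27 = ((3*18)*14)*27 = (54*14)*27 = 756*27 = 20412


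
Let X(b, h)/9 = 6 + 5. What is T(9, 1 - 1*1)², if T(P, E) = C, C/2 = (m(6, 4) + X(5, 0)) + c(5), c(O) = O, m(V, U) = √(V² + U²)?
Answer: 43472 + 1664*√13 ≈ 49472.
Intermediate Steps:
X(b, h) = 99 (X(b, h) = 9*(6 + 5) = 9*11 = 99)
m(V, U) = √(U² + V²)
C = 208 + 4*√13 (C = 2*((√(4² + 6²) + 99) + 5) = 2*((√(16 + 36) + 99) + 5) = 2*((√52 + 99) + 5) = 2*((2*√13 + 99) + 5) = 2*((99 + 2*√13) + 5) = 2*(104 + 2*√13) = 208 + 4*√13 ≈ 222.42)
T(P, E) = 208 + 4*√13
T(9, 1 - 1*1)² = (208 + 4*√13)²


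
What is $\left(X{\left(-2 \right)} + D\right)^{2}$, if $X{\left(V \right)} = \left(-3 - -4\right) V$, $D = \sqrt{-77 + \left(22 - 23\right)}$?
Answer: $\left(2 - i \sqrt{78}\right)^{2} \approx -74.0 - 35.327 i$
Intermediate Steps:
$D = i \sqrt{78}$ ($D = \sqrt{-77 + \left(22 - 23\right)} = \sqrt{-77 - 1} = \sqrt{-78} = i \sqrt{78} \approx 8.8318 i$)
$X{\left(V \right)} = V$ ($X{\left(V \right)} = \left(-3 + 4\right) V = 1 V = V$)
$\left(X{\left(-2 \right)} + D\right)^{2} = \left(-2 + i \sqrt{78}\right)^{2}$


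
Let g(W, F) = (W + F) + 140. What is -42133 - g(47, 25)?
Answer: -42345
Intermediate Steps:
g(W, F) = 140 + F + W (g(W, F) = (F + W) + 140 = 140 + F + W)
-42133 - g(47, 25) = -42133 - (140 + 25 + 47) = -42133 - 1*212 = -42133 - 212 = -42345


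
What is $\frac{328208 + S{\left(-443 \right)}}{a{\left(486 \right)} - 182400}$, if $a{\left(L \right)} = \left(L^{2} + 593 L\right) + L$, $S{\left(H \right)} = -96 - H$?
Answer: $\frac{65711}{68496} \approx 0.95934$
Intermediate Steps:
$a{\left(L \right)} = L^{2} + 594 L$
$\frac{328208 + S{\left(-443 \right)}}{a{\left(486 \right)} - 182400} = \frac{328208 - -347}{486 \left(594 + 486\right) - 182400} = \frac{328208 + \left(-96 + 443\right)}{486 \cdot 1080 - 182400} = \frac{328208 + 347}{524880 - 182400} = \frac{328555}{342480} = 328555 \cdot \frac{1}{342480} = \frac{65711}{68496}$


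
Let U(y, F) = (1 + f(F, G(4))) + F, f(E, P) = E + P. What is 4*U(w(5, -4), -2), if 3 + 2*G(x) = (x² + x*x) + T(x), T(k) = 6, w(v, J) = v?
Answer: 58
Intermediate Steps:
G(x) = 3/2 + x² (G(x) = -3/2 + ((x² + x*x) + 6)/2 = -3/2 + ((x² + x²) + 6)/2 = -3/2 + (2*x² + 6)/2 = -3/2 + (6 + 2*x²)/2 = -3/2 + (3 + x²) = 3/2 + x²)
U(y, F) = 37/2 + 2*F (U(y, F) = (1 + (F + (3/2 + 4²))) + F = (1 + (F + (3/2 + 16))) + F = (1 + (F + 35/2)) + F = (1 + (35/2 + F)) + F = (37/2 + F) + F = 37/2 + 2*F)
4*U(w(5, -4), -2) = 4*(37/2 + 2*(-2)) = 4*(37/2 - 4) = 4*(29/2) = 58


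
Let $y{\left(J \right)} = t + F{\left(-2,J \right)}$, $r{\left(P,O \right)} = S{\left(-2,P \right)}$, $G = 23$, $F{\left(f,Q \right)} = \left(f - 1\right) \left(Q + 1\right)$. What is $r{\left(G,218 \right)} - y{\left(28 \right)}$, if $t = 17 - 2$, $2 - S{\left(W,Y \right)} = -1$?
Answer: $75$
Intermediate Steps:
$F{\left(f,Q \right)} = \left(1 + Q\right) \left(-1 + f\right)$ ($F{\left(f,Q \right)} = \left(-1 + f\right) \left(1 + Q\right) = \left(1 + Q\right) \left(-1 + f\right)$)
$S{\left(W,Y \right)} = 3$ ($S{\left(W,Y \right)} = 2 - -1 = 2 + 1 = 3$)
$t = 15$
$r{\left(P,O \right)} = 3$
$y{\left(J \right)} = 12 - 3 J$ ($y{\left(J \right)} = 15 - \left(3 + J - J \left(-2\right)\right) = 15 - \left(3 + 3 J\right) = 12 - 3 J$)
$r{\left(G,218 \right)} - y{\left(28 \right)} = 3 - \left(12 - 84\right) = 3 - -72 = 3 + 72 = 75$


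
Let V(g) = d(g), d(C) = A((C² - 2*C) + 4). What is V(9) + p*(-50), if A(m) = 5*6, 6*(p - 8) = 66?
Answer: -920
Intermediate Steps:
p = 19 (p = 8 + (⅙)*66 = 8 + 11 = 19)
A(m) = 30
d(C) = 30
V(g) = 30
V(9) + p*(-50) = 30 + 19*(-50) = 30 - 950 = -920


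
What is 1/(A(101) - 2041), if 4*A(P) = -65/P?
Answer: -404/824629 ≈ -0.00048992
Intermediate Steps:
A(P) = -65/(4*P) (A(P) = (-65/P)/4 = -65/(4*P))
1/(A(101) - 2041) = 1/(-65/4/101 - 2041) = 1/(-65/4*1/101 - 2041) = 1/(-65/404 - 2041) = 1/(-824629/404) = -404/824629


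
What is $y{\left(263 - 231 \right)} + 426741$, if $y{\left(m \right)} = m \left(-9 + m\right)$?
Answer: $427477$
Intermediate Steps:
$y{\left(263 - 231 \right)} + 426741 = \left(263 - 231\right) \left(-9 + \left(263 - 231\right)\right) + 426741 = 32 \left(-9 + 32\right) + 426741 = 32 \cdot 23 + 426741 = 736 + 426741 = 427477$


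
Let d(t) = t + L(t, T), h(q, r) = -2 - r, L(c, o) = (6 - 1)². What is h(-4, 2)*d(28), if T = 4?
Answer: -212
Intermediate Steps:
L(c, o) = 25 (L(c, o) = 5² = 25)
d(t) = 25 + t (d(t) = t + 25 = 25 + t)
h(-4, 2)*d(28) = (-2 - 1*2)*(25 + 28) = (-2 - 2)*53 = -4*53 = -212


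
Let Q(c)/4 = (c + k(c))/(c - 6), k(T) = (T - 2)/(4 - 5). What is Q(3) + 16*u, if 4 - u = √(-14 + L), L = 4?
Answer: 184/3 - 16*I*√10 ≈ 61.333 - 50.596*I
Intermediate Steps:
k(T) = 2 - T (k(T) = (-2 + T)/(-1) = (-2 + T)*(-1) = 2 - T)
Q(c) = 8/(-6 + c) (Q(c) = 4*((c + (2 - c))/(c - 6)) = 4*(2/(-6 + c)) = 8/(-6 + c))
u = 4 - I*√10 (u = 4 - √(-14 + 4) = 4 - √(-10) = 4 - I*√10 ≈ 4.0 - 3.1623*I)
Q(3) + 16*u = 8/(-6 + 3) + 16*(4 - I*√10) = 8/(-3) + (64 - 16*I*√10) = 8*(-⅓) + (64 - 16*I*√10) = -8/3 + (64 - 16*I*√10) = 184/3 - 16*I*√10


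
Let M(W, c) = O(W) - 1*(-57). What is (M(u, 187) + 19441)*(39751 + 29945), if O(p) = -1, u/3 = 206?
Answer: 1358862912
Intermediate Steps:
u = 618 (u = 3*206 = 618)
M(W, c) = 56 (M(W, c) = -1 - 1*(-57) = -1 + 57 = 56)
(M(u, 187) + 19441)*(39751 + 29945) = (56 + 19441)*(39751 + 29945) = 19497*69696 = 1358862912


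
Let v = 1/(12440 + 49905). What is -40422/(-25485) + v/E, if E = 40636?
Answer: 1365428977663/860866792516 ≈ 1.5861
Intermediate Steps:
v = 1/62345 ≈ 1.6040e-5
-40422/(-25485) + v/E = -40422/(-25485) + (1/62345)/40636 = -40422*(-1/25485) + (1/62345)*(1/40636) = 13474/8495 + 1/2533451420 = 1365428977663/860866792516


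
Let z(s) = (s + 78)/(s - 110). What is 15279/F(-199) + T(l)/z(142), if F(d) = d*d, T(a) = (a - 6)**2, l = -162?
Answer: 8942429337/2178055 ≈ 4105.7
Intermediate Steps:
T(a) = (-6 + a)**2
z(s) = (78 + s)/(-110 + s)
F(d) = d**2
15279/F(-199) + T(l)/z(142) = 15279/((-199)**2) + (-6 - 162)**2/(((78 + 142)/(-110 + 142))) = 15279/39601 + (-168)**2/((220/32)) = 15279*(1/39601) + 28224/(((1/32)*220)) = 15279/39601 + 28224/(55/8) = 15279/39601 + 28224*(8/55) = 15279/39601 + 225792/55 = 8942429337/2178055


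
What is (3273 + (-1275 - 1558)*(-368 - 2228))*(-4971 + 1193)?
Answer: -27797545498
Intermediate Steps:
(3273 + (-1275 - 1558)*(-368 - 2228))*(-4971 + 1193) = (3273 - 2833*(-2596))*(-3778) = (3273 + 7354468)*(-3778) = 7357741*(-3778) = -27797545498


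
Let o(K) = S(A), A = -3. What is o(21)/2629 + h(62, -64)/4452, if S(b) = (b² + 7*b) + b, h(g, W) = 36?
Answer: 2322/975359 ≈ 0.0023807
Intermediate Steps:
S(b) = b² + 8*b
o(K) = -15 (o(K) = -3*(8 - 3) = -3*5 = -15)
o(21)/2629 + h(62, -64)/4452 = -15/2629 + 36/4452 = -15*1/2629 + 36*(1/4452) = -15/2629 + 3/371 = 2322/975359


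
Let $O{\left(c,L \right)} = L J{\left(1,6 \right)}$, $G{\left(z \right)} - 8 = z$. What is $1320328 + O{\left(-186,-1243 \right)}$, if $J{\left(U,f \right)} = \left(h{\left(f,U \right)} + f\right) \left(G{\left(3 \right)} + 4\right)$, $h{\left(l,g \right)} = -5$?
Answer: $1301683$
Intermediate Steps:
$G{\left(z \right)} = 8 + z$
$J{\left(U,f \right)} = -75 + 15 f$ ($J{\left(U,f \right)} = \left(-5 + f\right) \left(\left(8 + 3\right) + 4\right) = \left(-5 + f\right) \left(11 + 4\right) = \left(-5 + f\right) 15 = -75 + 15 f$)
$O{\left(c,L \right)} = 15 L$ ($O{\left(c,L \right)} = L \left(-75 + 15 \cdot 6\right) = L \left(-75 + 90\right) = L 15 = 15 L$)
$1320328 + O{\left(-186,-1243 \right)} = 1320328 + 15 \left(-1243\right) = 1320328 - 18645 = 1301683$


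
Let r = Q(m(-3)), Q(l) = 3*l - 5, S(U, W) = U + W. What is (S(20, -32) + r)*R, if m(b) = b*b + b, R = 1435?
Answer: 1435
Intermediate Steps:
m(b) = b + b² (m(b) = b² + b = b + b²)
Q(l) = -5 + 3*l
r = 13 (r = -5 + 3*(-3*(1 - 3)) = -5 + 3*(-3*(-2)) = -5 + 3*6 = -5 + 18 = 13)
(S(20, -32) + r)*R = ((20 - 32) + 13)*1435 = (-12 + 13)*1435 = 1*1435 = 1435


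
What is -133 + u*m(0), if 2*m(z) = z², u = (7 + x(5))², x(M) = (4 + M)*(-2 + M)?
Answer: -133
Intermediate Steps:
x(M) = (-2 + M)*(4 + M)
u = 1156 (u = (7 + (-8 + 5² + 2*5))² = (7 + (-8 + 25 + 10))² = (7 + 27)² = 34² = 1156)
m(z) = z²/2
-133 + u*m(0) = -133 + 1156*((½)*0²) = -133 + 1156*((½)*0) = -133 + 1156*0 = -133 + 0 = -133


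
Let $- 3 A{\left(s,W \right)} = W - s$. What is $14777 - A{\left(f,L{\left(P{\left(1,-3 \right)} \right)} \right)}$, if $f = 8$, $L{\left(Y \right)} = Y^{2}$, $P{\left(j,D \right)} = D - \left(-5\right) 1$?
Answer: $\frac{44327}{3} \approx 14776.0$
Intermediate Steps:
$P{\left(j,D \right)} = 5 + D$ ($P{\left(j,D \right)} = D - -5 = D + 5 = 5 + D$)
$A{\left(s,W \right)} = - \frac{W}{3} + \frac{s}{3}$ ($A{\left(s,W \right)} = - \frac{W - s}{3} = - \frac{W}{3} + \frac{s}{3}$)
$14777 - A{\left(f,L{\left(P{\left(1,-3 \right)} \right)} \right)} = 14777 - \left(- \frac{\left(5 - 3\right)^{2}}{3} + \frac{1}{3} \cdot 8\right) = 14777 - \left(- \frac{2^{2}}{3} + \frac{8}{3}\right) = 14777 - \left(\left(- \frac{1}{3}\right) 4 + \frac{8}{3}\right) = 14777 - \left(- \frac{4}{3} + \frac{8}{3}\right) = 14777 - \frac{4}{3} = \frac{44327}{3}$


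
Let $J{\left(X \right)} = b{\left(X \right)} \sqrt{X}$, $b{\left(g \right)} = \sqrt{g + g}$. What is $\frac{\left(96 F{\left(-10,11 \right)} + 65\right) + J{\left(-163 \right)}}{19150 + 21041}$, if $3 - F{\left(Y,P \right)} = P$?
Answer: $- \frac{703}{40191} - \frac{163 \sqrt{2}}{40191} \approx -0.023227$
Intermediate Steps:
$F{\left(Y,P \right)} = 3 - P$
$b{\left(g \right)} = \sqrt{2} \sqrt{g}$ ($b{\left(g \right)} = \sqrt{2 g} = \sqrt{2} \sqrt{g}$)
$J{\left(X \right)} = X \sqrt{2}$ ($J{\left(X \right)} = \sqrt{2} \sqrt{X} \sqrt{X} = X \sqrt{2}$)
$\frac{\left(96 F{\left(-10,11 \right)} + 65\right) + J{\left(-163 \right)}}{19150 + 21041} = \frac{\left(96 \left(3 - 11\right) + 65\right) - 163 \sqrt{2}}{19150 + 21041} = \frac{\left(96 \left(3 - 11\right) + 65\right) - 163 \sqrt{2}}{40191} = \left(\left(96 \left(-8\right) + 65\right) - 163 \sqrt{2}\right) \frac{1}{40191} = \left(\left(-768 + 65\right) - 163 \sqrt{2}\right) \frac{1}{40191} = \left(-703 - 163 \sqrt{2}\right) \frac{1}{40191} = - \frac{703}{40191} - \frac{163 \sqrt{2}}{40191}$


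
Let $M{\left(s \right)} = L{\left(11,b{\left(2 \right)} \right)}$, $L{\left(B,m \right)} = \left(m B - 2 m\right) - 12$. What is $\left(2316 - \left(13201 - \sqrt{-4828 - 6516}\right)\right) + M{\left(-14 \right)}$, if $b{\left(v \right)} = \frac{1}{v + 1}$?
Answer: $-10894 + 4 i \sqrt{709} \approx -10894.0 + 106.51 i$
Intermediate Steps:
$b{\left(v \right)} = \frac{1}{1 + v}$
$L{\left(B,m \right)} = -12 - 2 m + B m$ ($L{\left(B,m \right)} = \left(B m - 2 m\right) - 12 = \left(- 2 m + B m\right) - 12 = -12 - 2 m + B m$)
$M{\left(s \right)} = -9$ ($M{\left(s \right)} = -12 - \frac{2}{1 + 2} + \frac{11}{1 + 2} = -12 - \frac{2}{3} + \frac{11}{3} = -9$)
$\left(2316 - \left(13201 - \sqrt{-4828 - 6516}\right)\right) + M{\left(-14 \right)} = \left(2316 - \left(13201 - \sqrt{-4828 - 6516}\right)\right) - 9 = \left(2316 - \left(13201 - \sqrt{-11344}\right)\right) - 9 = \left(2316 - \left(13201 - 4 i \sqrt{709}\right)\right) - 9 = \left(-10885 + 4 i \sqrt{709}\right) - 9 = -10894 + 4 i \sqrt{709}$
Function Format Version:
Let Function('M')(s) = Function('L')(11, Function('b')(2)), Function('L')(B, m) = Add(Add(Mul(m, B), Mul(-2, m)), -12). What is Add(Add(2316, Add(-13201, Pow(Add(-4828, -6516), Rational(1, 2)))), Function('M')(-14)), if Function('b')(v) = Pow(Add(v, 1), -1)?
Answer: Add(-10894, Mul(4, I, Pow(709, Rational(1, 2)))) ≈ Add(-10894., Mul(106.51, I))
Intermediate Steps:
Function('b')(v) = Pow(Add(1, v), -1)
Function('L')(B, m) = Add(-12, Mul(-2, m), Mul(B, m)) (Function('L')(B, m) = Add(Add(Mul(B, m), Mul(-2, m)), -12) = Add(Add(Mul(-2, m), Mul(B, m)), -12) = Add(-12, Mul(-2, m), Mul(B, m)))
Function('M')(s) = -9 (Function('M')(s) = Add(-12, Mul(-2, Pow(Add(1, 2), -1)), Mul(11, Pow(Add(1, 2), -1))) = Add(-12, Mul(-2, Pow(3, -1)), Mul(11, Pow(3, -1))) = Add(-12, Mul(-2, Rational(1, 3)), Mul(11, Rational(1, 3))) = Add(-12, Rational(-2, 3), Rational(11, 3)) = -9)
Add(Add(2316, Add(-13201, Pow(Add(-4828, -6516), Rational(1, 2)))), Function('M')(-14)) = Add(Add(2316, Add(-13201, Pow(Add(-4828, -6516), Rational(1, 2)))), -9) = Add(Add(2316, Add(-13201, Pow(-11344, Rational(1, 2)))), -9) = Add(Add(2316, Add(-13201, Mul(4, I, Pow(709, Rational(1, 2))))), -9) = Add(Add(-10885, Mul(4, I, Pow(709, Rational(1, 2)))), -9) = Add(-10894, Mul(4, I, Pow(709, Rational(1, 2))))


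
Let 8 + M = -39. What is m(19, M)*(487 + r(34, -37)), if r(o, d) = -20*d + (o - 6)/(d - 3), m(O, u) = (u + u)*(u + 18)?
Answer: 16714469/5 ≈ 3.3429e+6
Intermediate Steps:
M = -47 (M = -8 - 39 = -47)
m(O, u) = 2*u*(18 + u) (m(O, u) = (2*u)*(18 + u) = 2*u*(18 + u))
r(o, d) = -20*d + (-6 + o)/(-3 + d)
m(19, M)*(487 + r(34, -37)) = (2*(-47)*(18 - 47))*(487 + (-6 + 34 - 20*(-37)**2 + 60*(-37))/(-3 - 37)) = (2*(-47)*(-29))*(487 + (-6 + 34 - 20*1369 - 2220)/(-40)) = 2726*(487 - (-6 + 34 - 27380 - 2220)/40) = 2726*(487 - 1/40*(-29572)) = 2726*(487 + 7393/10) = 2726*(12263/10) = 16714469/5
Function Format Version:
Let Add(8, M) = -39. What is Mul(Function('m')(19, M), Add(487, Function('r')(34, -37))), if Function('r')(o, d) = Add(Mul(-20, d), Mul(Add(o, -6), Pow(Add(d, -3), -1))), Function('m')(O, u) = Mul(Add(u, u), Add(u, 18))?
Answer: Rational(16714469, 5) ≈ 3.3429e+6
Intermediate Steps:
M = -47 (M = Add(-8, -39) = -47)
Function('m')(O, u) = Mul(2, u, Add(18, u)) (Function('m')(O, u) = Mul(Mul(2, u), Add(18, u)) = Mul(2, u, Add(18, u)))
Function('r')(o, d) = Add(Mul(-20, d), Mul(Pow(Add(-3, d), -1), Add(-6, o))) (Function('r')(o, d) = Add(Mul(-20, d), Mul(Add(-6, o), Pow(Add(-3, d), -1))) = Add(Mul(-20, d), Mul(Pow(Add(-3, d), -1), Add(-6, o))))
Mul(Function('m')(19, M), Add(487, Function('r')(34, -37))) = Mul(Mul(2, -47, Add(18, -47)), Add(487, Mul(Pow(Add(-3, -37), -1), Add(-6, 34, Mul(-20, Pow(-37, 2)), Mul(60, -37))))) = Mul(Mul(2, -47, -29), Add(487, Mul(Pow(-40, -1), Add(-6, 34, Mul(-20, 1369), -2220)))) = Mul(2726, Add(487, Mul(Rational(-1, 40), Add(-6, 34, -27380, -2220)))) = Mul(2726, Add(487, Mul(Rational(-1, 40), -29572))) = Mul(2726, Add(487, Rational(7393, 10))) = Mul(2726, Rational(12263, 10)) = Rational(16714469, 5)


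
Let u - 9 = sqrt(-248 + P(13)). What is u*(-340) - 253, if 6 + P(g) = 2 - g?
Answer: -3313 - 340*I*sqrt(265) ≈ -3313.0 - 5534.8*I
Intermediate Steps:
P(g) = -4 - g (P(g) = -6 + (2 - g) = -4 - g)
u = 9 + I*sqrt(265) (u = 9 + sqrt(-248 + (-4 - 1*13)) = 9 + sqrt(-248 + (-4 - 13)) = 9 + sqrt(-248 - 17) = 9 + sqrt(-265) = 9 + I*sqrt(265) ≈ 9.0 + 16.279*I)
u*(-340) - 253 = (9 + I*sqrt(265))*(-340) - 253 = (-3060 - 340*I*sqrt(265)) - 253 = -3313 - 340*I*sqrt(265)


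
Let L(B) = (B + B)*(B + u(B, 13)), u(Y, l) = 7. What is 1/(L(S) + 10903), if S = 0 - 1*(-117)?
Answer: 1/39919 ≈ 2.5051e-5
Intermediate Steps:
S = 117 (S = 0 + 117 = 117)
L(B) = 2*B*(7 + B) (L(B) = (B + B)*(B + 7) = (2*B)*(7 + B) = 2*B*(7 + B))
1/(L(S) + 10903) = 1/(2*117*(7 + 117) + 10903) = 1/(2*117*124 + 10903) = 1/(29016 + 10903) = 1/39919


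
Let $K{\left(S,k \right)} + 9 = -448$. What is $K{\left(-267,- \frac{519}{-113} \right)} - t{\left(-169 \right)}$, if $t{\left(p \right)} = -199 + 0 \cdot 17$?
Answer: $-258$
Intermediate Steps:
$t{\left(p \right)} = -199$ ($t{\left(p \right)} = -199 + 0 = -199$)
$K{\left(S,k \right)} = -457$ ($K{\left(S,k \right)} = -9 - 448 = -457$)
$K{\left(-267,- \frac{519}{-113} \right)} - t{\left(-169 \right)} = -457 - -199 = -457 + 199 = -258$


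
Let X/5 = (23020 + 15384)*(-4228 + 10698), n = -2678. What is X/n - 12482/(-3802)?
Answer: -1180863758001/2545439 ≈ -4.6391e+5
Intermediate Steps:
X = 1242369400 (X = 5*((23020 + 15384)*(-4228 + 10698)) = 5*(38404*6470) = 5*248473880 = 1242369400)
X/n - 12482/(-3802) = 1242369400/(-2678) - 12482/(-3802) = 1242369400*(-1/2678) - 12482*(-1/3802) = -621184700/1339 + 6241/1901 = -1180863758001/2545439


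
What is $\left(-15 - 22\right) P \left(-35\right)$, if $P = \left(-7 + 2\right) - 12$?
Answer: $-22015$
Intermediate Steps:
$P = -17$ ($P = -5 - 12 = -17$)
$\left(-15 - 22\right) P \left(-35\right) = \left(-15 - 22\right) \left(-17\right) \left(-35\right) = \left(-37\right) \left(-17\right) \left(-35\right) = 629 \left(-35\right) = -22015$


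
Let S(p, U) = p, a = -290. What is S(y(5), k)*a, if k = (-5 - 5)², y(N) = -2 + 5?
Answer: -870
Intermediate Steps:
y(N) = 3
k = 100 (k = (-10)² = 100)
S(y(5), k)*a = 3*(-290) = -870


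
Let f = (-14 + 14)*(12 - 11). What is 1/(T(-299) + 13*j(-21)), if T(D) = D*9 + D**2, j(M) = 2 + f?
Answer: 1/86736 ≈ 1.1529e-5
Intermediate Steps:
f = 0 (f = 0*1 = 0)
j(M) = 2 (j(M) = 2 + 0 = 2)
T(D) = D**2 + 9*D (T(D) = 9*D + D**2 = D**2 + 9*D)
1/(T(-299) + 13*j(-21)) = 1/(-299*(9 - 299) + 13*2) = 1/(-299*(-290) + 26) = 1/(86710 + 26) = 1/86736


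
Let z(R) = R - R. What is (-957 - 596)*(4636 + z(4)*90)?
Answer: -7199708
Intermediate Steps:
z(R) = 0
(-957 - 596)*(4636 + z(4)*90) = (-957 - 596)*(4636 + 0*90) = -1553*(4636 + 0) = -1553*4636 = -7199708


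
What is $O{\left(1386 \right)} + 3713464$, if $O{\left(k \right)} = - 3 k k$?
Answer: $-2049524$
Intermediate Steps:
$O{\left(k \right)} = - 3 k^{2}$
$O{\left(1386 \right)} + 3713464 = - 3 \cdot 1386^{2} + 3713464 = \left(-3\right) 1920996 + 3713464 = -5762988 + 3713464 = -2049524$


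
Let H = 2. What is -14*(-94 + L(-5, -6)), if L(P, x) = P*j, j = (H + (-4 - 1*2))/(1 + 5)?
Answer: 3808/3 ≈ 1269.3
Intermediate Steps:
j = -2/3 (j = (2 + (-4 - 1*2))/(1 + 5) = (2 + (-4 - 2))/6 = (2 - 6)*(1/6) = -4*1/6 = -2/3 ≈ -0.66667)
L(P, x) = -2*P/3 (L(P, x) = P*(-2/3) = -2*P/3)
-14*(-94 + L(-5, -6)) = -14*(-94 - 2/3*(-5)) = -14*(-94 + 10/3) = -14*(-272/3) = 3808/3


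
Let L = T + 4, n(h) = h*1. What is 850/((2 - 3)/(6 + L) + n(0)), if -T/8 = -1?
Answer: -15300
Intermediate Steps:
T = 8 (T = -8*(-1) = 8)
n(h) = h
L = 12 (L = 8 + 4 = 12)
850/((2 - 3)/(6 + L) + n(0)) = 850/((2 - 3)/(6 + 12) + 0) = 850/(-1/18 + 0) = 850/(-1/18) = 850*(-18) = -15300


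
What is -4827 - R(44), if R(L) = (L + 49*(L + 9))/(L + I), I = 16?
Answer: -292261/60 ≈ -4871.0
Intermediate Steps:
R(L) = (441 + 50*L)/(16 + L) (R(L) = (L + 49*(L + 9))/(L + 16) = (L + 49*(9 + L))/(16 + L) = (L + (441 + 49*L))/(16 + L) = (441 + 50*L)/(16 + L))
-4827 - R(44) = -4827 - (441 + 50*44)/(16 + 44) = -4827 - (441 + 2200)/60 = -4827 - 2641/60 = -292261/60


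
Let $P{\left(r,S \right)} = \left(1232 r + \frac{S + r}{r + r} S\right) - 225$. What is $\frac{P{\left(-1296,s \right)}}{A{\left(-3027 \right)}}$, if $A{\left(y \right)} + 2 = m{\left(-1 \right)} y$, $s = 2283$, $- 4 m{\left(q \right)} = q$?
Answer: $\frac{92031341}{43704} \approx 2105.8$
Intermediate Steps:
$m{\left(q \right)} = - \frac{q}{4}$
$P{\left(r,S \right)} = -225 + 1232 r + \frac{S \left(S + r\right)}{2 r}$ ($P{\left(r,S \right)} = \left(1232 r + \frac{S + r}{2 r} S\right) - 225 = \left(1232 r + \frac{S \left(S + r\right)}{2 r}\right) - 225 = -225 + 1232 r + \frac{S \left(S + r\right)}{2 r}$)
$A{\left(y \right)} = -2 + \frac{y}{4}$ ($A{\left(y \right)} = -2 + \left(- \frac{1}{4}\right) \left(-1\right) y = -2 + \frac{y}{4}$)
$\frac{P{\left(-1296,s \right)}}{A{\left(-3027 \right)}} = \frac{\frac{1}{2} \frac{1}{-1296} \left(2283^{2} - 1296 \left(-450 + 2283 + 2464 \left(-1296\right)\right)\right)}{-2 + \frac{1}{4} \left(-3027\right)} = \frac{\frac{1}{2} \left(- \frac{1}{1296}\right) \left(5212089 - 1296 \left(-450 + 2283 - 3193344\right)\right)}{-2 - \frac{3027}{4}} = \frac{\frac{1}{2} \left(- \frac{1}{1296}\right) \left(5212089 - -4136198256\right)}{- \frac{3035}{4}} = \frac{1}{2} \left(- \frac{1}{1296}\right) \left(5212089 + 4136198256\right) \left(- \frac{4}{3035}\right) = \frac{1}{2} \left(- \frac{1}{1296}\right) 4141410345 \left(- \frac{4}{3035}\right) = \left(- \frac{460156705}{288}\right) \left(- \frac{4}{3035}\right) = \frac{92031341}{43704}$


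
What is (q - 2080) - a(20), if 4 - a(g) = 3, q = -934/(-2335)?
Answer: -10403/5 ≈ -2080.6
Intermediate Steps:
q = ⅖ (q = -934*(-1/2335) = ⅖ ≈ 0.40000)
a(g) = 1 (a(g) = 4 - 1*3 = 4 - 3 = 1)
(q - 2080) - a(20) = (⅖ - 2080) - 1*1 = -10398/5 - 1 = -10403/5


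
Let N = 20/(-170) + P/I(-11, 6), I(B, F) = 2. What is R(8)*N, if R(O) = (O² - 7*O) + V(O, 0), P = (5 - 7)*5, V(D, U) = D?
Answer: -1392/17 ≈ -81.882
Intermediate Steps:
P = -10 (P = -2*5 = -10)
R(O) = O² - 6*O (R(O) = (O² - 7*O) + O = O² - 6*O)
N = -87/17 (N = 20/(-170) - 10/2 = 20*(-1/170) - 10*½ = -2/17 - 5 = -87/17 ≈ -5.1176)
R(8)*N = (8*(-6 + 8))*(-87/17) = (8*2)*(-87/17) = 16*(-87/17) = -1392/17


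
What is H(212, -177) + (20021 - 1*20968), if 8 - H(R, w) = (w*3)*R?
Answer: 111633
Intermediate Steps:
H(R, w) = 8 - 3*R*w (H(R, w) = 8 - w*3*R = 8 - 3*w*R = 8 - 3*R*w)
H(212, -177) + (20021 - 1*20968) = (8 - 3*212*(-177)) + (20021 - 1*20968) = (8 + 112572) + (20021 - 20968) = 112580 - 947 = 111633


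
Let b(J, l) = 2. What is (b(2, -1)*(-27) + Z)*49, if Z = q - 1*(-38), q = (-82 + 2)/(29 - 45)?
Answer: -539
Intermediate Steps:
q = 5 (q = -80/(-16) = -80*(-1/16) = 5)
Z = 43 (Z = 5 - 1*(-38) = 5 + 38 = 43)
(b(2, -1)*(-27) + Z)*49 = (2*(-27) + 43)*49 = (-54 + 43)*49 = -11*49 = -539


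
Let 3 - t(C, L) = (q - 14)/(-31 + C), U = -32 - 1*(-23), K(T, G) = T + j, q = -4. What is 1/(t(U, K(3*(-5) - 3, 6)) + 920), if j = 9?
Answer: 20/18451 ≈ 0.0010840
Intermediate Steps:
K(T, G) = 9 + T (K(T, G) = T + 9 = 9 + T)
U = -9 (U = -32 + 23 = -9)
t(C, L) = 3 + 18/(-31 + C) (t(C, L) = 3 - (-4 - 14)/(-31 + C) = 3 - (-18)/(-31 + C) = 3 + 18/(-31 + C))
1/(t(U, K(3*(-5) - 3, 6)) + 920) = 1/(3*(-25 - 9)/(-31 - 9) + 920) = 1/(3*(-34)/(-40) + 920) = 1/(3*(-1/40)*(-34) + 920) = 1/(51/20 + 920) = 1/(18451/20) = 20/18451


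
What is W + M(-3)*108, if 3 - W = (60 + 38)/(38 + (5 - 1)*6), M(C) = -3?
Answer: -10000/31 ≈ -322.58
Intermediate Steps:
W = 44/31 (W = 3 - (60 + 38)/(38 + (5 - 1)*6) = 3 - 98/(38 + 4*6) = 3 - 98/(38 + 24) = 3 - 98/62 = 3 - 1*49/31 = 3 - 49/31 = 44/31 ≈ 1.4194)
W + M(-3)*108 = 44/31 - 3*108 = 44/31 - 324 = -10000/31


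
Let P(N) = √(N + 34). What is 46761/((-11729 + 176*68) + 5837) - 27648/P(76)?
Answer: 46761/6076 - 13824*√110/55 ≈ -2628.4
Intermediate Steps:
P(N) = √(34 + N)
46761/((-11729 + 176*68) + 5837) - 27648/P(76) = 46761/((-11729 + 176*68) + 5837) - 27648/√(34 + 76) = 46761/((-11729 + 11968) + 5837) - 27648*√110/110 = 46761/(239 + 5837) - 13824*√110/55 = 46761/6076 - 13824*√110/55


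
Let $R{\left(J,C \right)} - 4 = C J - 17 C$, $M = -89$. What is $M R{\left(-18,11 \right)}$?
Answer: $33909$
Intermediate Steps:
$R{\left(J,C \right)} = 4 - 17 C + C J$ ($R{\left(J,C \right)} = 4 + \left(C J - 17 C\right) = 4 + \left(- 17 C + C J\right) = 4 - 17 C + C J$)
$M R{\left(-18,11 \right)} = - 89 \left(4 - 187 + 11 \left(-18\right)\right) = - 89 \left(4 - 187 - 198\right) = \left(-89\right) \left(-381\right) = 33909$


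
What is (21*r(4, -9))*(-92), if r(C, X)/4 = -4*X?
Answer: -278208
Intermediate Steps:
r(C, X) = -16*X (r(C, X) = 4*(-4*X) = -16*X)
(21*r(4, -9))*(-92) = (21*(-16*(-9)))*(-92) = (21*144)*(-92) = 3024*(-92) = -278208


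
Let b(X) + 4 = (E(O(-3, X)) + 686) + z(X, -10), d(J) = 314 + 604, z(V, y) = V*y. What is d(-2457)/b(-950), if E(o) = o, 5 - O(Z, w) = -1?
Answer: 51/566 ≈ 0.090106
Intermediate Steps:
O(Z, w) = 6 (O(Z, w) = 5 - 1*(-1) = 5 + 1 = 6)
d(J) = 918
b(X) = 688 - 10*X (b(X) = -4 + ((6 + 686) + X*(-10)) = -4 + (692 - 10*X) = 688 - 10*X)
d(-2457)/b(-950) = 918/(688 - 10*(-950)) = 918/(688 + 9500) = 918/10188 = 918*(1/10188) = 51/566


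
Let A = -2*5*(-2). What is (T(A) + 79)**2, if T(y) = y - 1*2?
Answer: 9409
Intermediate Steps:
A = 20 (A = -10*(-2) = 20)
T(y) = -2 + y (T(y) = y - 2 = -2 + y)
(T(A) + 79)**2 = ((-2 + 20) + 79)**2 = (18 + 79)**2 = 97**2 = 9409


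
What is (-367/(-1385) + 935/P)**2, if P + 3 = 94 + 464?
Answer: 89839271824/23634450225 ≈ 3.8012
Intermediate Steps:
P = 555 (P = -3 + (94 + 464) = -3 + 558 = 555)
(-367/(-1385) + 935/P)**2 = (-367/(-1385) + 935/555)**2 = (-367*(-1/1385) + 935*(1/555))**2 = (367/1385 + 187/111)**2 = (299732/153735)**2 = 89839271824/23634450225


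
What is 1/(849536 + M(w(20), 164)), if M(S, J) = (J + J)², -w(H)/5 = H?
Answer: 1/957120 ≈ 1.0448e-6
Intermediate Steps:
w(H) = -5*H
M(S, J) = 4*J² (M(S, J) = (2*J)² = 4*J²)
1/(849536 + M(w(20), 164)) = 1/(849536 + 4*164²) = 1/(849536 + 4*26896) = 1/(849536 + 107584) = 1/957120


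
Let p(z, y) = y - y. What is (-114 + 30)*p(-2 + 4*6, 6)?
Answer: 0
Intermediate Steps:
p(z, y) = 0
(-114 + 30)*p(-2 + 4*6, 6) = (-114 + 30)*0 = -84*0 = 0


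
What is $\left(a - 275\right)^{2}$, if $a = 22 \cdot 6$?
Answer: $20449$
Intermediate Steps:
$a = 132$
$\left(a - 275\right)^{2} = \left(132 - 275\right)^{2} = \left(-143\right)^{2} = 20449$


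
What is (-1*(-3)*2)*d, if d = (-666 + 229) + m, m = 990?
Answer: 3318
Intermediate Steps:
d = 553 (d = (-666 + 229) + 990 = -437 + 990 = 553)
(-1*(-3)*2)*d = (-1*(-3)*2)*553 = (3*2)*553 = 6*553 = 3318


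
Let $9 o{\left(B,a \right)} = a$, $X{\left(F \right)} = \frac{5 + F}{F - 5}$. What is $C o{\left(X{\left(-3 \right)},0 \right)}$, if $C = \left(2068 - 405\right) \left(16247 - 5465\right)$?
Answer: $0$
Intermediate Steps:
$X{\left(F \right)} = \frac{5 + F}{-5 + F}$
$o{\left(B,a \right)} = \frac{a}{9}$
$C = 17930466$ ($C = 1663 \cdot 10782 = 17930466$)
$C o{\left(X{\left(-3 \right)},0 \right)} = 17930466 \cdot \frac{1}{9} \cdot 0 = 17930466 \cdot 0 = 0$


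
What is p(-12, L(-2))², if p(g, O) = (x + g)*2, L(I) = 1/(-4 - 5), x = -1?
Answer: 676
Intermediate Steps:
L(I) = -⅑ (L(I) = 1/(-9) = -⅑)
p(g, O) = -2 + 2*g (p(g, O) = (-1 + g)*2 = -2 + 2*g)
p(-12, L(-2))² = (-2 + 2*(-12))² = (-2 - 24)² = (-26)² = 676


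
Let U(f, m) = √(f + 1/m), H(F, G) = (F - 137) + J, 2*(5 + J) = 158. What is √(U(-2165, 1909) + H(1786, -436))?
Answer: √(6279096163 + 3818*I*√1972466614)/1909 ≈ 41.513 + 0.56042*I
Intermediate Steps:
J = 74 (J = -5 + (½)*158 = -5 + 79 = 74)
H(F, G) = -63 + F (H(F, G) = (F - 137) + 74 = (-137 + F) + 74 = -63 + F)
√(U(-2165, 1909) + H(1786, -436)) = √(√(-2165 + 1/1909) + (-63 + 1786)) = √(√(-2165 + 1/1909) + 1723) = √(√(-4132984/1909) + 1723) = √(2*I*√1972466614/1909 + 1723) = √(1723 + 2*I*√1972466614/1909)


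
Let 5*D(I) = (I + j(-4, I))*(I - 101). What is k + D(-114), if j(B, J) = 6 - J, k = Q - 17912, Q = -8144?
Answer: -26314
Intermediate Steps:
k = -26056 (k = -8144 - 17912 = -26056)
D(I) = -606/5 + 6*I/5 (D(I) = ((I + (6 - I))*(I - 101))/5 = (6*(-101 + I))/5 = (-606 + 6*I)/5 = -606/5 + 6*I/5)
k + D(-114) = -26056 + (-606/5 + (6/5)*(-114)) = -26056 + (-606/5 - 684/5) = -26056 - 258 = -26314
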